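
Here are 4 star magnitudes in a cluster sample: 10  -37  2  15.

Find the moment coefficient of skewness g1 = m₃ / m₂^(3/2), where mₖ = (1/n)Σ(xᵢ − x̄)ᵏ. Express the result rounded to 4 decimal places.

x̄ = (10 - 37 + 2 + 15) / 4 = -2.5000
deviations (xᵢ − x̄): 12.5000, -34.5000, 4.5000, 17.5000
Σ(xᵢ − x̄)² = 1673.0000 ⇒ m₂ = 1673.0000/4 = 418.25000
Σ(xᵢ − x̄)³ = -33660.0000 ⇒ m₃ = -33660.0000/4 = -8415.00000
m₂^(3/2) = 418.25000^(1.5) = 8553.69823
g1 = m₃ / m₂^(3/2) = -8415.00000 / 8553.69823 ≈ -0.9838

-0.9838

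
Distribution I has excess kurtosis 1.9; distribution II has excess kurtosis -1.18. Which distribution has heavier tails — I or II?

I

Higher excess kurtosis ⇒ heavier tails relative to the normal distribution.
1.9 vs -1.18: the larger is 1.9, so I has heavier tails. (I is leptokurtic — heavier-than-normal tails; the other is platykurtic.)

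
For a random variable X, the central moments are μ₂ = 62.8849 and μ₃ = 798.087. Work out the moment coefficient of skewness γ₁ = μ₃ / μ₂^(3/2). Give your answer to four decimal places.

σ = √μ₂ = √62.8849 = 7.93000
σ³ = μ₂^(3/2) = 498.67726
γ₁ = μ₃/σ³ = 798.087 / 498.67726 ≈ 1.6004

1.6004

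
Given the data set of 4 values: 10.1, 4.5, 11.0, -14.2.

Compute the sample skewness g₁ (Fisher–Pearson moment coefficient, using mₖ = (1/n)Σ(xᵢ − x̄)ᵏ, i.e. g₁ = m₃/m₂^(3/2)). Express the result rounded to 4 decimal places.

x̄ = (10.1 + 4.5 + 11.0 - 14.2) / 4 = 2.8500
deviations (xᵢ − x̄): 7.2500, 1.6500, 8.1500, -17.0500
Σ(xᵢ − x̄)² = 412.4100 ⇒ m₂ = 412.4100/4 = 103.10250
Σ(xᵢ − x̄)³ = -4029.5640 ⇒ m₃ = -4029.5640/4 = -1007.39100
m₂^(3/2) = 103.10250^(1.5) = 1046.89661
g₁ = m₃ / m₂^(3/2) = -1007.39100 / 1046.89661 ≈ -0.9623

-0.9623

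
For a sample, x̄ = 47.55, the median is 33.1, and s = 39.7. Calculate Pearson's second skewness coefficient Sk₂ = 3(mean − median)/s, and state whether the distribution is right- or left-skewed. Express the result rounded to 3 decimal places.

Sk₂ = 3(47.55 − 33.1) / 39.7 = 3 × 14.4500 / 39.7
    = 43.3500 / 39.7 ≈ 1.092
Sk₂ > 0 ⇒ mean > median ⇒ right-skewed (positive skew).

1.092, right-skewed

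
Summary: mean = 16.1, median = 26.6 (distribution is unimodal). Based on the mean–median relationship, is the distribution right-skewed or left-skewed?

mean − median = 16.1 − 26.6 = -10.5
mean < median ⇒ the longer tail is on the left ⇒ left-skewed (negatively skewed).

left-skewed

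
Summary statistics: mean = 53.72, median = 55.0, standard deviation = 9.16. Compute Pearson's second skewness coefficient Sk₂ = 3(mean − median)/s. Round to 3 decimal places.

Sk₂ = 3(53.72 − 55.0) / 9.16 = 3 × -1.2800 / 9.16
    = -3.8400 / 9.16 ≈ -0.419

-0.419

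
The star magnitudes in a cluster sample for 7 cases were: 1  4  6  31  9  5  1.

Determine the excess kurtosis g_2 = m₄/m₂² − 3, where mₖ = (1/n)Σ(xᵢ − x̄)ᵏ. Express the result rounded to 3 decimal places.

1.520

x̄ = 8.1429
Σ(xᵢ − x̄)² = 656.8571 ⇒ m₂ = 93.83673
Σ(xᵢ − x̄)⁴ = 278572.8688 ⇒ m₄ = 39796.12411
m₂² = 8805.33278
g_2 = m₄/m₂² − 3 = 4.51955 − 3 ≈ 1.520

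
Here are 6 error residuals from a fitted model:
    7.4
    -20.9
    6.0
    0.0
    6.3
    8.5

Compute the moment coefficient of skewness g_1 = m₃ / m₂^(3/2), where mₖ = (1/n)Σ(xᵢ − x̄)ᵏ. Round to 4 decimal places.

-1.5400

x̄ = (7.4 - 20.9 + 6.0 + 0.0 + 6.3 + 8.5) / 6 = 1.2167
deviations (xᵢ − x̄): 6.1833, -22.1167, 4.7833, -1.2167, 5.0833, 7.2833
Σ(xᵢ − x̄)² = 630.6283 ⇒ m₂ = 630.6283/6 = 105.10472
Σ(xᵢ − x̄)³ = -9956.5324 ⇒ m₃ = -9956.5324/6 = -1659.42207
m₂^(3/2) = 105.10472^(1.5) = 1077.53986
g_1 = m₃ / m₂^(3/2) = -1659.42207 / 1077.53986 ≈ -1.5400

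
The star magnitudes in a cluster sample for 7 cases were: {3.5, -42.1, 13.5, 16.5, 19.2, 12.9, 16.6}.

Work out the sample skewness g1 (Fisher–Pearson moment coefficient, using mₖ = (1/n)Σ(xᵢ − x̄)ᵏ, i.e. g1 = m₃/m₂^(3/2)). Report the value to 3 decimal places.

-1.830

x̄ = (3.5 - 42.1 + 13.5 + 16.5 + 19.2 + 12.9 + 16.6) / 7 = 5.7286
deviations (xᵢ − x̄): -2.2286, -47.8286, 7.7714, 10.7714, 13.4714, 7.1714, 10.8714
Σ(xᵢ − x̄)² = 2820.0543 ⇒ m₂ = 2820.0543/7 = 402.86490
Σ(xᵢ − x̄)³ = -103604.8031 ⇒ m₃ = -103604.8031/7 = -14800.68616
m₂^(3/2) = 402.86490^(1.5) = 8086.10065
g1 = m₃ / m₂^(3/2) = -14800.68616 / 8086.10065 ≈ -1.830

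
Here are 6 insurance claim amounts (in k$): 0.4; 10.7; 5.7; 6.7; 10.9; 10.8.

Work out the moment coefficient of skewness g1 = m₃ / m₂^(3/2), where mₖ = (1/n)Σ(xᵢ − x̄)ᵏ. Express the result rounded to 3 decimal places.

x̄ = (0.4 + 10.7 + 5.7 + 6.7 + 10.9 + 10.8) / 6 = 7.5333
deviations (xᵢ − x̄): -7.1333, 3.1667, -1.8333, -0.8333, 3.3667, 3.2667
Σ(xᵢ − x̄)² = 86.9733 ⇒ m₂ = 86.9733/6 = 14.49556
Σ(xᵢ − x̄)³ = -264.9436 ⇒ m₃ = -264.9436/6 = -44.15726
m₂^(3/2) = 14.49556^(1.5) = 55.18897
g1 = m₃ / m₂^(3/2) = -44.15726 / 55.18897 ≈ -0.800

-0.800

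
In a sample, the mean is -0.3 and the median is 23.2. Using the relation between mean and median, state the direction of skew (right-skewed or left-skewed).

left-skewed

mean − median = -0.3 − 23.2 = -23.5
mean < median ⇒ the longer tail is on the left ⇒ left-skewed (negatively skewed).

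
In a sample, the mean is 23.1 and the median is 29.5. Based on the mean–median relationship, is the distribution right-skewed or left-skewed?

left-skewed

mean − median = 23.1 − 29.5 = -6.4
mean < median ⇒ the longer tail is on the left ⇒ left-skewed (negatively skewed).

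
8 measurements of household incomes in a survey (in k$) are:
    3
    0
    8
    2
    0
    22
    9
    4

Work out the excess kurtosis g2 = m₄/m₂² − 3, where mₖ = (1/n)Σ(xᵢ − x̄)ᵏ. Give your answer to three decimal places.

x̄ = 6.0000
Σ(xᵢ − x̄)² = 370.0000 ⇒ m₂ = 46.25000
Σ(xᵢ − x̄)⁴ = 68578.0000 ⇒ m₄ = 8572.25000
m₂² = 2139.06250
g2 = m₄/m₂² − 3 = 4.00748 − 3 ≈ 1.007

1.007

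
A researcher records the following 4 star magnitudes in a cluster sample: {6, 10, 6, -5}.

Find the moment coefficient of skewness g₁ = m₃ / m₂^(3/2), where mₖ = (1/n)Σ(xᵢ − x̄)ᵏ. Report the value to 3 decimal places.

x̄ = (6 + 10 + 6 - 5) / 4 = 4.2500
deviations (xᵢ − x̄): 1.7500, 5.7500, 1.7500, -9.2500
Σ(xᵢ − x̄)² = 124.7500 ⇒ m₂ = 124.7500/4 = 31.18750
Σ(xᵢ − x̄)³ = -590.6250 ⇒ m₃ = -590.6250/4 = -147.65625
m₂^(3/2) = 31.18750^(1.5) = 174.16899
g₁ = m₃ / m₂^(3/2) = -147.65625 / 174.16899 ≈ -0.848

-0.848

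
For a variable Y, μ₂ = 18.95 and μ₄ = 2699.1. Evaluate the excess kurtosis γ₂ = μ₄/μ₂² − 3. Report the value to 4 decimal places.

4.5162

μ₂² = 18.95² = 359.10250
μ₄/μ₂² = 2699.1 / 359.10250 = 7.51624
γ₂ = 7.51624 − 3 ≈ 4.5162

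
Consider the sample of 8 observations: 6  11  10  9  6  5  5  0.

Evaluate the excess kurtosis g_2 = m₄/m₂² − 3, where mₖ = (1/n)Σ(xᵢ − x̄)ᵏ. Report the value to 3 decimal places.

x̄ = 6.5000
Σ(xᵢ − x̄)² = 86.0000 ⇒ m₂ = 10.75000
Σ(xᵢ − x̄)⁴ = 2394.5000 ⇒ m₄ = 299.31250
m₂² = 115.56250
g_2 = m₄/m₂² − 3 = 2.59005 − 3 ≈ -0.410

-0.410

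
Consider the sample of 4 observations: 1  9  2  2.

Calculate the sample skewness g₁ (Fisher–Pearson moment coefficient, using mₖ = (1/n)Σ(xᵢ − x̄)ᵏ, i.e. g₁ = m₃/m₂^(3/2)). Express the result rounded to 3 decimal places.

x̄ = (1 + 9 + 2 + 2) / 4 = 3.5000
deviations (xᵢ − x̄): -2.5000, 5.5000, -1.5000, -1.5000
Σ(xᵢ − x̄)² = 41.0000 ⇒ m₂ = 41.0000/4 = 10.25000
Σ(xᵢ − x̄)³ = 144.0000 ⇒ m₃ = 144.0000/4 = 36.00000
m₂^(3/2) = 10.25000^(1.5) = 32.81601
g₁ = m₃ / m₂^(3/2) = 36.00000 / 32.81601 ≈ 1.097

1.097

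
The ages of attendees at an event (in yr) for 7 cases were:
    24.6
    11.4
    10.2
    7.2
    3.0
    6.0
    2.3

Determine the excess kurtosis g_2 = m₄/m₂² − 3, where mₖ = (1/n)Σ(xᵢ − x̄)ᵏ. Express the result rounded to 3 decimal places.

0.541

x̄ = 9.2429
Σ(xᵢ − x̄)² = 343.2771 ⇒ m₂ = 49.03959
Σ(xᵢ − x̄)⁴ = 59614.3393 ⇒ m₄ = 8516.33418
m₂² = 2404.88157
g_2 = m₄/m₂² − 3 = 3.54127 − 3 ≈ 0.541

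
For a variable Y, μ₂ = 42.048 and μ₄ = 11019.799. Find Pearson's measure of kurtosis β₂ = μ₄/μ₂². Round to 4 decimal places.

μ₂² = 42.048² = 1768.03430
μ₄/μ₂² = 11019.799 / 1768.03430 = 6.23280
β₂ ≈ 6.2328

6.2328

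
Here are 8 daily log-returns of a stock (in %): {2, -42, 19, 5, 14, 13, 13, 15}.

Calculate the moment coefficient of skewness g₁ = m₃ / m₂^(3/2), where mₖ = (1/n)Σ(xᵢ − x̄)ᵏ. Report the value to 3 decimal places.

-1.938

x̄ = (2 - 42 + 19 + 5 + 14 + 13 + 13 + 15) / 8 = 4.8750
deviations (xᵢ − x̄): -2.8750, -46.8750, 14.1250, 0.1250, 9.1250, 8.1250, 8.1250, 10.1250
Σ(xᵢ − x̄)² = 2722.8750 ⇒ m₂ = 2722.8750/8 = 340.35938
Σ(xᵢ − x̄)³ = -97331.9063 ⇒ m₃ = -97331.9063/8 = -12166.48828
m₂^(3/2) = 340.35938^(1.5) = 6279.23268
g₁ = m₃ / m₂^(3/2) = -12166.48828 / 6279.23268 ≈ -1.938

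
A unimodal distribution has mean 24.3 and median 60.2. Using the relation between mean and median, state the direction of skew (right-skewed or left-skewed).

left-skewed

mean − median = 24.3 − 60.2 = -35.9
mean < median ⇒ the longer tail is on the left ⇒ left-skewed (negatively skewed).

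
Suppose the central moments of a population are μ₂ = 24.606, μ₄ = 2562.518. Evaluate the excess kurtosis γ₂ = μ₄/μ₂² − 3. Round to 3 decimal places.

1.232

μ₂² = 24.606² = 605.45524
μ₄/μ₂² = 2562.518 / 605.45524 = 4.23238
γ₂ = 4.23238 − 3 ≈ 1.232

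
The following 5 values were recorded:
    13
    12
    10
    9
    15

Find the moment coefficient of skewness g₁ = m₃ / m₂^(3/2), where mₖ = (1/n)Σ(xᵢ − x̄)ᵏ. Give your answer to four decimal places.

x̄ = (13 + 12 + 10 + 9 + 15) / 5 = 11.8000
deviations (xᵢ − x̄): 1.2000, 0.2000, -1.8000, -2.8000, 3.2000
Σ(xᵢ − x̄)² = 22.8000 ⇒ m₂ = 22.8000/5 = 4.56000
Σ(xᵢ − x̄)³ = 6.7200 ⇒ m₃ = 6.7200/5 = 1.34400
m₂^(3/2) = 4.56000^(1.5) = 9.73750
g₁ = m₃ / m₂^(3/2) = 1.34400 / 9.73750 ≈ 0.1380

0.1380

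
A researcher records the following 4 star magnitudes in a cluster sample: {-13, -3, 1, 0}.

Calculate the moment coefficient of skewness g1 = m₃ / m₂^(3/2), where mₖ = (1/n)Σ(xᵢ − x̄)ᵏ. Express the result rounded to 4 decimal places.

-0.9281

x̄ = (-13 - 3 + 1 + 0) / 4 = -3.7500
deviations (xᵢ − x̄): -9.2500, 0.7500, 4.7500, 3.7500
Σ(xᵢ − x̄)² = 122.7500 ⇒ m₂ = 122.7500/4 = 30.68750
Σ(xᵢ − x̄)³ = -631.1250 ⇒ m₃ = -631.1250/4 = -157.78125
m₂^(3/2) = 30.68750^(1.5) = 169.99739
g1 = m₃ / m₂^(3/2) = -157.78125 / 169.99739 ≈ -0.9281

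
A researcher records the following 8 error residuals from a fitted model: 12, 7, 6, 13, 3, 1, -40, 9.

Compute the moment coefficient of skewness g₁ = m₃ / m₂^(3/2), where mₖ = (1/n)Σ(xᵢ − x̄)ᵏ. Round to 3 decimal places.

x̄ = (12 + 7 + 6 + 13 + 3 + 1 - 40 + 9) / 8 = 1.3750
deviations (xᵢ − x̄): 10.6250, 5.6250, 4.6250, 11.6250, 1.6250, -0.3750, -41.3750, 7.6250
Σ(xᵢ − x̄)² = 2073.8750 ⇒ m₂ = 2073.8750/8 = 259.23438
Σ(xᵢ − x̄)³ = -67334.5313 ⇒ m₃ = -67334.5313/8 = -8416.81641
m₂^(3/2) = 259.23438^(1.5) = 4173.86967
g₁ = m₃ / m₂^(3/2) = -8416.81641 / 4173.86967 ≈ -2.017

-2.017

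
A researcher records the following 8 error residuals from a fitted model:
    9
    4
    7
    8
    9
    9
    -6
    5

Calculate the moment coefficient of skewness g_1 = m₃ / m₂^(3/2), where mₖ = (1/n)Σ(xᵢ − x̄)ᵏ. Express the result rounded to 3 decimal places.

-1.693

x̄ = (9 + 4 + 7 + 8 + 9 + 9 - 6 + 5) / 8 = 5.6250
deviations (xᵢ − x̄): 3.3750, -1.6250, 1.3750, 2.3750, 3.3750, 3.3750, -11.6250, -0.6250
Σ(xᵢ − x̄)² = 179.8750 ⇒ m₂ = 179.8750/8 = 22.48438
Σ(xᵢ − x̄)³ = -1444.2188 ⇒ m₃ = -1444.2188/8 = -180.52734
m₂^(3/2) = 22.48438^(1.5) = 106.61572
g_1 = m₃ / m₂^(3/2) = -180.52734 / 106.61572 ≈ -1.693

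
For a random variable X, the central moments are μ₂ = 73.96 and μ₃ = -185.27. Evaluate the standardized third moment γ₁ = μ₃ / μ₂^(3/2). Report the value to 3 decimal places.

-0.291

σ = √μ₂ = √73.96 = 8.60000
σ³ = μ₂^(3/2) = 636.05600
γ₁ = μ₃/σ³ = -185.27 / 636.05600 ≈ -0.291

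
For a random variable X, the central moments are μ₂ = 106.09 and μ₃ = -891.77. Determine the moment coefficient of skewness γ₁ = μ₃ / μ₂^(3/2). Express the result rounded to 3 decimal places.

-0.816

σ = √μ₂ = √106.09 = 10.30000
σ³ = μ₂^(3/2) = 1092.72700
γ₁ = μ₃/σ³ = -891.77 / 1092.72700 ≈ -0.816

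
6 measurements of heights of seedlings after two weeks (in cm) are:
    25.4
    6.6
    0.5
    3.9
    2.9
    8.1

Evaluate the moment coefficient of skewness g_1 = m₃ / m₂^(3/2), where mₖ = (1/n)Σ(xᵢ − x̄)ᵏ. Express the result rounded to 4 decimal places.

1.4381

x̄ = (25.4 + 6.6 + 0.5 + 3.9 + 2.9 + 8.1) / 6 = 7.9000
deviations (xᵢ − x̄): 17.5000, -1.3000, -7.4000, -4.0000, -5.0000, 0.2000
Σ(xᵢ − x̄)² = 403.7400 ⇒ m₂ = 403.7400/6 = 67.29000
Σ(xᵢ − x̄)³ = 4762.9620 ⇒ m₃ = 4762.9620/6 = 793.82700
m₂^(3/2) = 67.29000^(1.5) = 551.98311
g_1 = m₃ / m₂^(3/2) = 793.82700 / 551.98311 ≈ 1.4381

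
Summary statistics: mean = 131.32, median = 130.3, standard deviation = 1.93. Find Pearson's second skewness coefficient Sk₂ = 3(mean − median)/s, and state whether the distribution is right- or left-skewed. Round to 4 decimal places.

1.5855, right-skewed

Sk₂ = 3(131.32 − 130.3) / 1.93 = 3 × 1.0200 / 1.93
    = 3.0600 / 1.93 ≈ 1.5855
Sk₂ > 0 ⇒ mean > median ⇒ right-skewed (positive skew).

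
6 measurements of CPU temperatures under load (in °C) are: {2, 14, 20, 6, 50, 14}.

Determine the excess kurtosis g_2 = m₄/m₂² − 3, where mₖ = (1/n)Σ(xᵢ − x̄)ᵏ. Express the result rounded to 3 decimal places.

x̄ = 17.6667
Σ(xᵢ − x̄)² = 1459.3333 ⇒ m₂ = 243.22222
Σ(xᵢ − x̄)⁴ = 1172114.4444 ⇒ m₄ = 195352.40741
m₂² = 59157.04938
g_2 = m₄/m₂² − 3 = 3.30227 − 3 ≈ 0.302

0.302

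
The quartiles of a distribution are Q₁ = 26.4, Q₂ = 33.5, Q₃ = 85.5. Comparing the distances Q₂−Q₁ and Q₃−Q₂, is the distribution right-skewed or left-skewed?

Q₂ − Q₁ = 7.1;  Q₃ − Q₂ = 52.0
Q₃ − Q₂ > Q₂ − Q₁ ⇒ the upper half is more spread out ⇒ right-skewed.

right-skewed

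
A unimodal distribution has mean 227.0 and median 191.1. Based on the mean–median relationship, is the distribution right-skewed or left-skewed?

mean − median = 227.0 − 191.1 = 35.9
mean > median ⇒ the longer tail is on the right ⇒ right-skewed (positively skewed).

right-skewed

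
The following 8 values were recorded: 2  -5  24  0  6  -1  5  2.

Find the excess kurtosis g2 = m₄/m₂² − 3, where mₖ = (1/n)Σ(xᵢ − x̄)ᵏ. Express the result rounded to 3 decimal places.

1.586

x̄ = 4.1250
Σ(xᵢ − x̄)² = 534.8750 ⇒ m₂ = 66.85938
Σ(xᵢ − x̄)⁴ = 164003.6504 ⇒ m₄ = 20500.45630
m₂² = 4470.17603
g2 = m₄/m₂² − 3 = 4.58605 − 3 ≈ 1.586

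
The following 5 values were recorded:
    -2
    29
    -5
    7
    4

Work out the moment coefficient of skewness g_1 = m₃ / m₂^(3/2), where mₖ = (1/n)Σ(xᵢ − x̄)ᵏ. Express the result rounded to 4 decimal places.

1.0507

x̄ = (-2 + 29 - 5 + 7 + 4) / 5 = 6.6000
deviations (xᵢ − x̄): -8.6000, 22.4000, -11.6000, 0.4000, -2.6000
Σ(xᵢ − x̄)² = 717.2000 ⇒ m₂ = 717.2000/5 = 143.44000
Σ(xᵢ − x̄)³ = 9024.9600 ⇒ m₃ = 9024.9600/5 = 1804.99200
m₂^(3/2) = 143.44000^(1.5) = 1717.92981
g_1 = m₃ / m₂^(3/2) = 1804.99200 / 1717.92981 ≈ 1.0507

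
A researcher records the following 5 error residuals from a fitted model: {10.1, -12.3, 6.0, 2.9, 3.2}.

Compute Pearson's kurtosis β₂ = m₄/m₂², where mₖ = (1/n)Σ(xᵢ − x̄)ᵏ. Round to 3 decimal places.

x̄ = 1.9800
Σ(xᵢ − x̄)² = 288.3480 ⇒ m₂ = 57.66960
Σ(xᵢ − x̄)⁴ = 46194.1492 ⇒ m₄ = 9238.82984
m₂² = 3325.78276
β₂ = m₄/m₂² = 9238.82984 / 3325.78276 ≈ 2.778

2.778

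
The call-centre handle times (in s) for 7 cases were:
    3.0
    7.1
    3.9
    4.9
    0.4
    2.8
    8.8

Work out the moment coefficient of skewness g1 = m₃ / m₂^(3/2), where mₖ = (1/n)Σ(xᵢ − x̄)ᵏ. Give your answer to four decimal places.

x̄ = (3.0 + 7.1 + 3.9 + 4.9 + 0.4 + 2.8 + 8.8) / 7 = 4.4143
deviations (xᵢ − x̄): -1.4143, 2.6857, -0.5143, 0.4857, -4.0143, -1.6143, 4.3857
Σ(xᵢ − x̄)² = 47.6686 ⇒ m₂ = 47.6686/7 = 6.80980
Σ(xᵢ − x̄)³ = 31.9840 ⇒ m₃ = 31.9840/7 = 4.56915
m₂^(3/2) = 6.80980^(1.5) = 17.77056
g1 = m₃ / m₂^(3/2) = 4.56915 / 17.77056 ≈ 0.2571

0.2571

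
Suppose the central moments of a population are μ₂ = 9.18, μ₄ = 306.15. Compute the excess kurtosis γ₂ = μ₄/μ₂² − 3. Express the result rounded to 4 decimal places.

0.6329

μ₂² = 9.18² = 84.27240
μ₄/μ₂² = 306.15 / 84.27240 = 3.63286
γ₂ = 3.63286 − 3 ≈ 0.6329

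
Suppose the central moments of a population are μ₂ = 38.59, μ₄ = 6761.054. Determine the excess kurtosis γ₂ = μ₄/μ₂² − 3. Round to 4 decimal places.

μ₂² = 38.59² = 1489.18810
μ₄/μ₂² = 6761.054 / 1489.18810 = 4.54009
γ₂ = 4.54009 − 3 ≈ 1.5401

1.5401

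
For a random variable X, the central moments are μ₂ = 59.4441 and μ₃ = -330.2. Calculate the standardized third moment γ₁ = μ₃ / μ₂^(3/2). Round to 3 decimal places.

σ = √μ₂ = √59.4441 = 7.71000
σ³ = μ₂^(3/2) = 458.31401
γ₁ = μ₃/σ³ = -330.2 / 458.31401 ≈ -0.720

-0.720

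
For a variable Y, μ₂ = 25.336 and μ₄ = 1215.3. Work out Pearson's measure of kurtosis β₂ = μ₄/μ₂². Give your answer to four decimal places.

μ₂² = 25.336² = 641.91290
μ₄/μ₂² = 1215.3 / 641.91290 = 1.89325
β₂ ≈ 1.8932

1.8932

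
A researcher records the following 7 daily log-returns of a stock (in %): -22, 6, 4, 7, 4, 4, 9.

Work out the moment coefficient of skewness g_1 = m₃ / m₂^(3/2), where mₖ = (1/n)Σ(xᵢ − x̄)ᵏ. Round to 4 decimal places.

x̄ = (-22 + 6 + 4 + 7 + 4 + 4 + 9) / 7 = 1.7143
deviations (xᵢ − x̄): -23.7143, 4.2857, 2.2857, 5.2857, 2.2857, 2.2857, 7.2857
Σ(xᵢ − x̄)² = 677.4286 ⇒ m₂ = 677.4286/7 = 96.77551
Σ(xᵢ − x̄)³ = -12687.1837 ⇒ m₃ = -12687.1837/7 = -1812.45481
m₂^(3/2) = 96.77551^(1.5) = 952.02467
g_1 = m₃ / m₂^(3/2) = -1812.45481 / 952.02467 ≈ -1.9038

-1.9038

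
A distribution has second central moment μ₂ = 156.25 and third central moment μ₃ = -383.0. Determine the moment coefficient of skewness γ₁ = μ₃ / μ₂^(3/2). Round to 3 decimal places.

σ = √μ₂ = √156.25 = 12.50000
σ³ = μ₂^(3/2) = 1953.12500
γ₁ = μ₃/σ³ = -383.0 / 1953.12500 ≈ -0.196

-0.196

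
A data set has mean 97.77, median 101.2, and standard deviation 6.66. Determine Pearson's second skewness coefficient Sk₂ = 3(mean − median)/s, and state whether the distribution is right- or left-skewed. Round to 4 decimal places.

Sk₂ = 3(97.77 − 101.2) / 6.66 = 3 × -3.4300 / 6.66
    = -10.2900 / 6.66 ≈ -1.5450
Sk₂ < 0 ⇒ mean < median ⇒ left-skewed (negative skew).

-1.5450, left-skewed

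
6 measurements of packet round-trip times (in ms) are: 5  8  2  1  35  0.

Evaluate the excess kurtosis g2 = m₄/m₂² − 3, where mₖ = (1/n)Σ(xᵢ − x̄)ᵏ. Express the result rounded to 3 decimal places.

x̄ = 8.5000
Σ(xᵢ − x̄)² = 885.5000 ⇒ m₂ = 147.58333
Σ(xᵢ − x̄)⁴ = 503474.3750 ⇒ m₄ = 83912.39583
m₂² = 21780.84028
g2 = m₄/m₂² − 3 = 3.85258 − 3 ≈ 0.853

0.853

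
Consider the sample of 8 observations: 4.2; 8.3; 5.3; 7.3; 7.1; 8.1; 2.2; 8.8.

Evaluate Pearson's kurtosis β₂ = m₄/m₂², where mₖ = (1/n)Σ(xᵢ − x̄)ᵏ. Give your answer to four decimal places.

x̄ = 6.4125
Σ(xᵢ − x̄)² = 37.2488 ⇒ m₂ = 4.65609
Σ(xᵢ − x̄)⁴ = 394.5222 ⇒ m₄ = 49.31527
m₂² = 21.67921
β₂ = m₄/m₂² = 49.31527 / 21.67921 ≈ 2.2748

2.2748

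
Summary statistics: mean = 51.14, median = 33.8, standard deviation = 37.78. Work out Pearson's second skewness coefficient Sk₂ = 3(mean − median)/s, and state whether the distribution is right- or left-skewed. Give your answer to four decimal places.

Sk₂ = 3(51.14 − 33.8) / 37.78 = 3 × 17.3400 / 37.78
    = 52.0200 / 37.78 ≈ 1.3769
Sk₂ > 0 ⇒ mean > median ⇒ right-skewed (positive skew).

1.3769, right-skewed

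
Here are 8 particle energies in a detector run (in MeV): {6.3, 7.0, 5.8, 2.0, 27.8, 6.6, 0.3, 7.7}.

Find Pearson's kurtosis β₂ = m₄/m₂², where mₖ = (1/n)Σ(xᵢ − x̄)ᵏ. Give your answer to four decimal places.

5.1700

x̄ = 7.9375
Σ(xᵢ − x̄)² = 498.0788 ⇒ m₂ = 62.25984
Σ(xᵢ − x̄)⁴ = 160322.5989 ⇒ m₄ = 20040.32487
m₂² = 3876.28814
β₂ = m₄/m₂² = 20040.32487 / 3876.28814 ≈ 5.1700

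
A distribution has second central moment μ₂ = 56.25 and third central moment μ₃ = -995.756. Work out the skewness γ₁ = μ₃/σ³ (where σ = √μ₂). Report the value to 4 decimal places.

σ = √μ₂ = √56.25 = 7.50000
σ³ = μ₂^(3/2) = 421.87500
γ₁ = μ₃/σ³ = -995.756 / 421.87500 ≈ -2.3603

-2.3603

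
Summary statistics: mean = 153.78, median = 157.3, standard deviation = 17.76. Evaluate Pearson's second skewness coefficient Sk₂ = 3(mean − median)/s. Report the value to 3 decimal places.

Sk₂ = 3(153.78 − 157.3) / 17.76 = 3 × -3.5200 / 17.76
    = -10.5600 / 17.76 ≈ -0.595

-0.595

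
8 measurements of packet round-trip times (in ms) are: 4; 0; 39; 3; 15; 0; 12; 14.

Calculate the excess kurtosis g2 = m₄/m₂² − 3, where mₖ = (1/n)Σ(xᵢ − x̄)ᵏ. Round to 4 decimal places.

x̄ = 10.8750
Σ(xᵢ − x̄)² = 1164.8750 ⇒ m₂ = 145.60938
Σ(xᵢ − x̄)⁴ = 660145.7129 ⇒ m₄ = 82518.21411
m₂² = 21202.09009
g2 = m₄/m₂² − 3 = 3.89198 − 3 ≈ 0.8920

0.8920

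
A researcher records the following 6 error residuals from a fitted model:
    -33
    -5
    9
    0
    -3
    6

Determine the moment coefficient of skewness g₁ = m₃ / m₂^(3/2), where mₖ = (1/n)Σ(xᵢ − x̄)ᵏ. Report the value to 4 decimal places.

-1.2943

x̄ = (-33 - 5 + 9 + 0 - 3 + 6) / 6 = -4.3333
deviations (xᵢ − x̄): -28.6667, -0.6667, 13.3333, 4.3333, 1.3333, 10.3333
Σ(xᵢ − x̄)² = 1127.3333 ⇒ m₂ = 1127.3333/6 = 187.88889
Σ(xᵢ − x̄)³ = -20000.4444 ⇒ m₃ = -20000.4444/6 = -3333.40741
m₂^(3/2) = 187.88889^(1.5) = 2575.44125
g₁ = m₃ / m₂^(3/2) = -3333.40741 / 2575.44125 ≈ -1.2943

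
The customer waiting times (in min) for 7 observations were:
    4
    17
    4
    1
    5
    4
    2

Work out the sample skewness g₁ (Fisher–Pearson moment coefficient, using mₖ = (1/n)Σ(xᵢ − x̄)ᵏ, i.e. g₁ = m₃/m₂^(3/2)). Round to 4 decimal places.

1.7527

x̄ = (4 + 17 + 4 + 1 + 5 + 4 + 2) / 7 = 5.2857
deviations (xᵢ − x̄): -1.2857, 11.7143, -1.2857, -4.2857, -0.2857, -1.2857, -3.2857
Σ(xᵢ − x̄)² = 171.4286 ⇒ m₂ = 171.4286/7 = 24.48980
Σ(xᵢ − x̄)³ = 1486.8980 ⇒ m₃ = 1486.8980/7 = 212.41399
m₂^(3/2) = 24.48980^(1.5) = 121.19306
g₁ = m₃ / m₂^(3/2) = 212.41399 / 121.19306 ≈ 1.7527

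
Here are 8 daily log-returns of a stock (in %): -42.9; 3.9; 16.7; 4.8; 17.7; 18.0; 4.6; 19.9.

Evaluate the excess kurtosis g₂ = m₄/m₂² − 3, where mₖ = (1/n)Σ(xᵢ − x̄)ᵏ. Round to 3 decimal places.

1.964

x̄ = 5.3375
Σ(xᵢ − x̄)² = 2984.0987 ⇒ m₂ = 373.01234
Σ(xᵢ − x̄)⁴ = 5524972.0130 ⇒ m₄ = 690621.50163
m₂² = 139138.20859
g₂ = m₄/m₂² − 3 = 4.96356 − 3 ≈ 1.964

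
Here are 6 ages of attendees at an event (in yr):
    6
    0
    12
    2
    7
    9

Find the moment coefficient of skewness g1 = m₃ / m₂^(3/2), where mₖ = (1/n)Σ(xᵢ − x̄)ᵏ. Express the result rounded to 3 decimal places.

-0.091

x̄ = (6 + 0 + 12 + 2 + 7 + 9) / 6 = 6.0000
deviations (xᵢ − x̄): 0.0000, -6.0000, 6.0000, -4.0000, 1.0000, 3.0000
Σ(xᵢ − x̄)² = 98.0000 ⇒ m₂ = 98.0000/6 = 16.33333
Σ(xᵢ − x̄)³ = -36.0000 ⇒ m₃ = -36.0000/6 = -6.00000
m₂^(3/2) = 16.33333^(1.5) = 66.01038
g1 = m₃ / m₂^(3/2) = -6.00000 / 66.01038 ≈ -0.091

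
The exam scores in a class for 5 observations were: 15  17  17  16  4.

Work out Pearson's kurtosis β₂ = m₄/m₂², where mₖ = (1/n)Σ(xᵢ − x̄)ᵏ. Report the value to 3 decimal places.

x̄ = 13.8000
Σ(xᵢ − x̄)² = 122.8000 ⇒ m₂ = 24.56000
Σ(xᵢ − x̄)⁴ = 9458.8960 ⇒ m₄ = 1891.77920
m₂² = 603.19360
β₂ = m₄/m₂² = 1891.77920 / 603.19360 ≈ 3.136

3.136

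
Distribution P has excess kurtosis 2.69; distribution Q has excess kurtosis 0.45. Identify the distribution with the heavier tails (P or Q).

Higher excess kurtosis ⇒ heavier tails relative to the normal distribution.
2.69 vs 0.45: the larger is 2.69, so P has heavier tails.

P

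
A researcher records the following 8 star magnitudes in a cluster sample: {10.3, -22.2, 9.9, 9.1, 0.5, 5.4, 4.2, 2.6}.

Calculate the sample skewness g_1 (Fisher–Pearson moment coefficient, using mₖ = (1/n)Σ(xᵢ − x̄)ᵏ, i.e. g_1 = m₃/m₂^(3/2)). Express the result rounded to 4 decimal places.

-1.7790

x̄ = (10.3 - 22.2 + 9.9 + 9.1 + 0.5 + 5.4 + 4.2 + 2.6) / 8 = 2.4750
deviations (xᵢ − x̄): 7.8250, -24.6750, 7.4250, 6.6250, -1.9750, 2.9250, 1.7250, 0.1250
Σ(xᵢ − x̄)² = 784.5550 ⇒ m₂ = 784.5550/8 = 98.06938
Σ(xᵢ − x̄)³ = -13821.8063 ⇒ m₃ = -13821.8063/8 = -1727.72578
m₂^(3/2) = 98.06938^(1.5) = 971.18085
g_1 = m₃ / m₂^(3/2) = -1727.72578 / 971.18085 ≈ -1.7790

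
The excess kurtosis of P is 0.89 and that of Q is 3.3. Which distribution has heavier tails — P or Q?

Higher excess kurtosis ⇒ heavier tails relative to the normal distribution.
0.89 vs 3.3: the larger is 3.3, so Q has heavier tails.

Q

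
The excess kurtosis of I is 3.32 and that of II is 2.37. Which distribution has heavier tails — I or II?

Higher excess kurtosis ⇒ heavier tails relative to the normal distribution.
3.32 vs 2.37: the larger is 3.32, so I has heavier tails.

I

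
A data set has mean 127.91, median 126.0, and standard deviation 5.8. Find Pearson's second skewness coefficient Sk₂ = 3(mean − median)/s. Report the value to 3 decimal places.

Sk₂ = 3(127.91 − 126.0) / 5.8 = 3 × 1.9100 / 5.8
    = 5.7300 / 5.8 ≈ 0.988

0.988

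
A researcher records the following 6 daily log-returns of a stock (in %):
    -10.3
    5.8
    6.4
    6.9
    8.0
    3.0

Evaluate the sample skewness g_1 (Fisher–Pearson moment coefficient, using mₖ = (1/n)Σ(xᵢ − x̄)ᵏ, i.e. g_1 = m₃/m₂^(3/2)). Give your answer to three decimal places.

-1.568

x̄ = (-10.3 + 5.8 + 6.4 + 6.9 + 8.0 + 3.0) / 6 = 3.3000
deviations (xᵢ − x̄): -13.6000, 2.5000, 3.1000, 3.6000, 4.7000, -0.3000
Σ(xᵢ − x̄)² = 235.9600 ⇒ m₂ = 235.9600/6 = 39.32667
Σ(xᵢ − x̄)³ = -2319.5880 ⇒ m₃ = -2319.5880/6 = -386.59800
m₂^(3/2) = 39.32667^(1.5) = 246.62137
g_1 = m₃ / m₂^(3/2) = -386.59800 / 246.62137 ≈ -1.568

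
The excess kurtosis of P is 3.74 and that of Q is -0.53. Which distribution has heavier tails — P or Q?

Higher excess kurtosis ⇒ heavier tails relative to the normal distribution.
3.74 vs -0.53: the larger is 3.74, so P has heavier tails. (P is leptokurtic — heavier-than-normal tails; the other is platykurtic.)

P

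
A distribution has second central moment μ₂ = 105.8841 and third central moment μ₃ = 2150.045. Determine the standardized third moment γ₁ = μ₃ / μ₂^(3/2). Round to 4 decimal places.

σ = √μ₂ = √105.8841 = 10.29000
σ³ = μ₂^(3/2) = 1089.54739
γ₁ = μ₃/σ³ = 2150.045 / 1089.54739 ≈ 1.9733

1.9733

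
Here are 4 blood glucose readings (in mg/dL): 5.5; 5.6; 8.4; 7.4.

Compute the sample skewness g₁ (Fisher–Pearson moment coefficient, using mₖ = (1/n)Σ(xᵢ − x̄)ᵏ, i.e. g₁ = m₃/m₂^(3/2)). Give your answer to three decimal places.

x̄ = (5.5 + 5.6 + 8.4 + 7.4) / 4 = 6.7250
deviations (xᵢ − x̄): -1.2250, -1.1250, 1.6750, 0.6750
Σ(xᵢ − x̄)² = 6.0275 ⇒ m₂ = 6.0275/4 = 1.50688
Σ(xᵢ − x̄)³ = 1.7449 ⇒ m₃ = 1.7449/4 = 0.43622
m₂^(3/2) = 1.50688^(1.5) = 1.84976
g₁ = m₃ / m₂^(3/2) = 0.43622 / 1.84976 ≈ 0.236

0.236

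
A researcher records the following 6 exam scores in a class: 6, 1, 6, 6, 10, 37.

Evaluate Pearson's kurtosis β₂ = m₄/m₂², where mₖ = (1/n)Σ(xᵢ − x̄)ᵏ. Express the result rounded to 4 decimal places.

x̄ = 11.0000
Σ(xᵢ − x̄)² = 852.0000 ⇒ m₂ = 142.00000
Σ(xᵢ − x̄)⁴ = 468852.0000 ⇒ m₄ = 78142.00000
m₂² = 20164.00000
β₂ = m₄/m₂² = 78142.00000 / 20164.00000 ≈ 3.8753

3.8753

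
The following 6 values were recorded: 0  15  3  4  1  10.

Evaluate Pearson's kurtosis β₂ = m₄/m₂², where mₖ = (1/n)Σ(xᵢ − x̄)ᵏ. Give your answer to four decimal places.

2.0726

x̄ = 5.5000
Σ(xᵢ − x̄)² = 169.5000 ⇒ m₂ = 28.25000
Σ(xᵢ − x̄)⁴ = 9924.3750 ⇒ m₄ = 1654.06250
m₂² = 798.06250
β₂ = m₄/m₂² = 1654.06250 / 798.06250 ≈ 2.0726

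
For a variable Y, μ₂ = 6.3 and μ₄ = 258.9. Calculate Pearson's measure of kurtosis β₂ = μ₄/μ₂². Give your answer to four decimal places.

6.5231

μ₂² = 6.3² = 39.69000
μ₄/μ₂² = 258.9 / 39.69000 = 6.52305
β₂ ≈ 6.5231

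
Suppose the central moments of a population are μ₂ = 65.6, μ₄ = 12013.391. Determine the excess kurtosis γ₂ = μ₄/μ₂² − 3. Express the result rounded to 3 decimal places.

-0.208

μ₂² = 65.6² = 4303.36000
μ₄/μ₂² = 12013.391 / 4303.36000 = 2.79163
γ₂ = 2.79163 − 3 ≈ -0.208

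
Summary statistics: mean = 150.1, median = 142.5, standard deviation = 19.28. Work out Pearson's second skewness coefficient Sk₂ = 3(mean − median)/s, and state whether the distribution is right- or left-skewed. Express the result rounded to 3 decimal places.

1.183, right-skewed

Sk₂ = 3(150.1 − 142.5) / 19.28 = 3 × 7.6000 / 19.28
    = 22.8000 / 19.28 ≈ 1.183
Sk₂ > 0 ⇒ mean > median ⇒ right-skewed (positive skew).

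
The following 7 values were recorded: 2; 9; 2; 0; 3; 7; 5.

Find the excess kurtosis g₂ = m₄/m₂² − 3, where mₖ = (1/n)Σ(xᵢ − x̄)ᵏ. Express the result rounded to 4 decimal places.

-1.0633

x̄ = 4.0000
Σ(xᵢ − x̄)² = 60.0000 ⇒ m₂ = 8.57143
Σ(xᵢ − x̄)⁴ = 996.0000 ⇒ m₄ = 142.28571
m₂² = 73.46939
g₂ = m₄/m₂² − 3 = 1.93667 − 3 ≈ -1.0633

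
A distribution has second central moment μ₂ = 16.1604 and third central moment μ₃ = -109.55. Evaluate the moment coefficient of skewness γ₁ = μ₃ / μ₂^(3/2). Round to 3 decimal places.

σ = √μ₂ = √16.1604 = 4.02000
σ³ = μ₂^(3/2) = 64.96481
γ₁ = μ₃/σ³ = -109.55 / 64.96481 ≈ -1.686

-1.686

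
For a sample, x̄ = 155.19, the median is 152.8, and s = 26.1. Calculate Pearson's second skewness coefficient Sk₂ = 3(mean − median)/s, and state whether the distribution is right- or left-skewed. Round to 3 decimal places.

Sk₂ = 3(155.19 − 152.8) / 26.1 = 3 × 2.3900 / 26.1
    = 7.1700 / 26.1 ≈ 0.275
Sk₂ > 0 ⇒ mean > median ⇒ right-skewed (positive skew).

0.275, right-skewed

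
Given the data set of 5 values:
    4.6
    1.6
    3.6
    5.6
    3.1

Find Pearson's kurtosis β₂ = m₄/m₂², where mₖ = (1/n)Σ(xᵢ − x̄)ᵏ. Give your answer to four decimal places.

1.9651

x̄ = 3.7000
Σ(xᵢ − x̄)² = 9.2000 ⇒ m₂ = 1.84000
Σ(xᵢ − x̄)⁴ = 33.2660 ⇒ m₄ = 6.65320
m₂² = 3.38560
β₂ = m₄/m₂² = 6.65320 / 3.38560 ≈ 1.9651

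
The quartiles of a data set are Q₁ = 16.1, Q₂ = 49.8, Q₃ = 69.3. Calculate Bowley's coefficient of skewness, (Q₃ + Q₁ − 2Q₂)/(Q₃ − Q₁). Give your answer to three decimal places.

numerator: Q₃ + Q₁ − 2Q₂ = 69.3 + 16.1 − 2×49.8 = -14.2000
denominator: Q₃ − Q₁ = 69.3 − 16.1 = 53.2000
Bowley skewness = -14.2000 / 53.2000 ≈ -0.267

-0.267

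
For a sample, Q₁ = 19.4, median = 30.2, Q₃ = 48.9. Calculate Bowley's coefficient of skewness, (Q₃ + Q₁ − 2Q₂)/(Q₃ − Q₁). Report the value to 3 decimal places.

numerator: Q₃ + Q₁ − 2Q₂ = 48.9 + 19.4 − 2×30.2 = 7.9000
denominator: Q₃ − Q₁ = 48.9 − 19.4 = 29.5000
Bowley skewness = 7.9000 / 29.5000 ≈ 0.268

0.268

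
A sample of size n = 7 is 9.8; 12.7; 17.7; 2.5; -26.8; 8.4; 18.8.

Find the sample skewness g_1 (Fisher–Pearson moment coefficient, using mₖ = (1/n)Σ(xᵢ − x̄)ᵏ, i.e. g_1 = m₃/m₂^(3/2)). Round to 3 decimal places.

x̄ = (9.8 + 12.7 + 17.7 + 2.5 - 26.8 + 8.4 + 18.8) / 7 = 6.1571
deviations (xᵢ − x̄): 3.6429, 6.5429, 11.5429, -3.6571, -32.9571, 2.2429, 12.6429
Σ(xᵢ − x̄)² = 1453.7371 ⇒ m₂ = 1453.7371/7 = 207.67673
Σ(xᵢ − x̄)³ = -31947.5634 ⇒ m₃ = -31947.5634/7 = -4563.93763
m₂^(3/2) = 207.67673^(1.5) = 2992.82808
g_1 = m₃ / m₂^(3/2) = -4563.93763 / 2992.82808 ≈ -1.525

-1.525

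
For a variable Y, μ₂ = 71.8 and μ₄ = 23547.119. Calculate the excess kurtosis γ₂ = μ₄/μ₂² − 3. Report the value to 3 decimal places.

1.568

μ₂² = 71.8² = 5155.24000
μ₄/μ₂² = 23547.119 / 5155.24000 = 4.56761
γ₂ = 4.56761 − 3 ≈ 1.568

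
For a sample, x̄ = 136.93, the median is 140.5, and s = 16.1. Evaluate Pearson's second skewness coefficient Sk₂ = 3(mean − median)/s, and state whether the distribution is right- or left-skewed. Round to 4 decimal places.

-0.6652, left-skewed

Sk₂ = 3(136.93 − 140.5) / 16.1 = 3 × -3.5700 / 16.1
    = -10.7100 / 16.1 ≈ -0.6652
Sk₂ < 0 ⇒ mean < median ⇒ left-skewed (negative skew).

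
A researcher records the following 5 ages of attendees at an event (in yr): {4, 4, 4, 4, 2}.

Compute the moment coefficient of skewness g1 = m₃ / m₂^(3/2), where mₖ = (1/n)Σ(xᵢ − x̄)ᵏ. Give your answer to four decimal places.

-1.5000

x̄ = (4 + 4 + 4 + 4 + 2) / 5 = 3.6000
deviations (xᵢ − x̄): 0.4000, 0.4000, 0.4000, 0.4000, -1.6000
Σ(xᵢ − x̄)² = 3.2000 ⇒ m₂ = 3.2000/5 = 0.64000
Σ(xᵢ − x̄)³ = -3.8400 ⇒ m₃ = -3.8400/5 = -0.76800
m₂^(3/2) = 0.64000^(1.5) = 0.51200
g1 = m₃ / m₂^(3/2) = -0.76800 / 0.51200 ≈ -1.5000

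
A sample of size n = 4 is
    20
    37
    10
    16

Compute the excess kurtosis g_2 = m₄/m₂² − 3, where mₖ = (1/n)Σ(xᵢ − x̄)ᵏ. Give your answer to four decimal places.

x̄ = 20.7500
Σ(xᵢ − x̄)² = 402.7500 ⇒ m₂ = 100.68750
Σ(xᵢ − x̄)⁴ = 83593.0781 ⇒ m₄ = 20898.26953
m₂² = 10137.97266
g_2 = m₄/m₂² − 3 = 2.06139 − 3 ≈ -0.9386

-0.9386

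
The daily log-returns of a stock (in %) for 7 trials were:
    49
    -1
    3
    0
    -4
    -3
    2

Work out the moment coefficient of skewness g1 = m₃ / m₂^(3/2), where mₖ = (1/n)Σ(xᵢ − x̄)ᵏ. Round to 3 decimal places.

x̄ = (49 - 1 + 3 + 0 - 4 - 3 + 2) / 7 = 6.5714
deviations (xᵢ − x̄): 42.4286, -7.5714, -3.5714, -6.5714, -10.5714, -9.5714, -4.5714
Σ(xᵢ − x̄)² = 2137.7143 ⇒ m₂ = 2137.7143/7 = 305.38776
Σ(xᵢ − x̄)³ = 73462.0408 ⇒ m₃ = 73462.0408/7 = 10494.57726
m₂^(3/2) = 305.38776^(1.5) = 5336.75701
g1 = m₃ / m₂^(3/2) = 10494.57726 / 5336.75701 ≈ 1.966

1.966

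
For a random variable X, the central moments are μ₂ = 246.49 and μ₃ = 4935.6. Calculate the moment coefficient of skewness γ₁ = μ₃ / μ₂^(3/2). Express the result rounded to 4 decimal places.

σ = √μ₂ = √246.49 = 15.70000
σ³ = μ₂^(3/2) = 3869.89300
γ₁ = μ₃/σ³ = 4935.6 / 3869.89300 ≈ 1.2754

1.2754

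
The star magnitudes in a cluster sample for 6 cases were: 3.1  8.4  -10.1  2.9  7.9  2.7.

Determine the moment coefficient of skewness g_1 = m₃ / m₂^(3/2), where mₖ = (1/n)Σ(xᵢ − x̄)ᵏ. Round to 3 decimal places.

x̄ = (3.1 + 8.4 - 10.1 + 2.9 + 7.9 + 2.7) / 6 = 2.4833
deviations (xᵢ − x̄): 0.6167, 5.9167, -12.5833, 0.4167, 5.4167, 0.2167
Σ(xᵢ − x̄)² = 223.2883 ⇒ m₂ = 223.2883/6 = 37.21472
Σ(xᵢ − x̄)³ = -1626.0806 ⇒ m₃ = -1626.0806/6 = -271.01343
m₂^(3/2) = 37.21472^(1.5) = 227.02421
g_1 = m₃ / m₂^(3/2) = -271.01343 / 227.02421 ≈ -1.194

-1.194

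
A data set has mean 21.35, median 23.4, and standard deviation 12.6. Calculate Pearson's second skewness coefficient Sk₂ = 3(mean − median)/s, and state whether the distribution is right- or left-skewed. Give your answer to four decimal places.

Sk₂ = 3(21.35 − 23.4) / 12.6 = 3 × -2.0500 / 12.6
    = -6.1500 / 12.6 ≈ -0.4881
Sk₂ < 0 ⇒ mean < median ⇒ left-skewed (negative skew).

-0.4881, left-skewed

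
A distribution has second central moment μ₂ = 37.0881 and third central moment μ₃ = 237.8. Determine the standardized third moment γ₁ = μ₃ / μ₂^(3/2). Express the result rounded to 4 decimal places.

σ = √μ₂ = √37.0881 = 6.09000
σ³ = μ₂^(3/2) = 225.86653
γ₁ = μ₃/σ³ = 237.8 / 225.86653 ≈ 1.0528

1.0528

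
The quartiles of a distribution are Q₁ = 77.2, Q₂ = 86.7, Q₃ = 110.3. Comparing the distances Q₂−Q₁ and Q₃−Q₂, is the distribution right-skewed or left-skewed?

Q₂ − Q₁ = 9.5;  Q₃ − Q₂ = 23.6
Q₃ − Q₂ > Q₂ − Q₁ ⇒ the upper half is more spread out ⇒ right-skewed.

right-skewed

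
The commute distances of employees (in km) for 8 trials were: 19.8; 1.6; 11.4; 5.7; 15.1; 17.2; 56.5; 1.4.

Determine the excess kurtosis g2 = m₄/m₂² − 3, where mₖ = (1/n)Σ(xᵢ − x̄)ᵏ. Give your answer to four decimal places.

x̄ = 16.0875
Σ(xᵢ − x̄)² = 2204.6488 ⇒ m₂ = 275.58109
Σ(xᵢ − x̄)⁴ = 2770151.5376 ⇒ m₄ = 346268.94220
m₂² = 75944.93923
g2 = m₄/m₂² − 3 = 4.55947 − 3 ≈ 1.5595

1.5595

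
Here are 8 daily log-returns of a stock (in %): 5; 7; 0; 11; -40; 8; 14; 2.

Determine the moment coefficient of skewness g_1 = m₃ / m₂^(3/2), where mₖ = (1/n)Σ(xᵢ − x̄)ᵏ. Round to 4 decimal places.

-1.9562

x̄ = (5 + 7 + 0 + 11 - 40 + 8 + 14 + 2) / 8 = 0.8750
deviations (xᵢ − x̄): 4.1250, 6.1250, -0.8750, 10.1250, -40.8750, 7.1250, 13.1250, 1.1250
Σ(xᵢ − x̄)² = 2052.8750 ⇒ m₂ = 2052.8750/8 = 256.60938
Σ(xᵢ − x̄)³ = -64331.1563 ⇒ m₃ = -64331.1563/8 = -8041.39453
m₂^(3/2) = 256.60938^(1.5) = 4110.63370
g_1 = m₃ / m₂^(3/2) = -8041.39453 / 4110.63370 ≈ -1.9562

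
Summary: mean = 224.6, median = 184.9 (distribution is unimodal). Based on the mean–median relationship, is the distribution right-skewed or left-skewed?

right-skewed

mean − median = 224.6 − 184.9 = 39.7
mean > median ⇒ the longer tail is on the right ⇒ right-skewed (positively skewed).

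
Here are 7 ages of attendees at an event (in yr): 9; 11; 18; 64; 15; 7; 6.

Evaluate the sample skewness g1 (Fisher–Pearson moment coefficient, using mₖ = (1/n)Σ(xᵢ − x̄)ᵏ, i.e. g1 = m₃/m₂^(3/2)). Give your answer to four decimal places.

1.8610

x̄ = (9 + 11 + 18 + 64 + 15 + 7 + 6) / 7 = 18.5714
deviations (xᵢ − x̄): -9.5714, -7.5714, -0.5714, 45.4286, -3.5714, -11.5714, -12.5714
Σ(xᵢ − x̄)² = 2517.7143 ⇒ m₂ = 2517.7143/7 = 359.67347
Σ(xᵢ − x̄)³ = 88860.6122 ⇒ m₃ = 88860.6122/7 = 12694.37318
m₂^(3/2) = 359.67347^(1.5) = 6821.22863
g1 = m₃ / m₂^(3/2) = 12694.37318 / 6821.22863 ≈ 1.8610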